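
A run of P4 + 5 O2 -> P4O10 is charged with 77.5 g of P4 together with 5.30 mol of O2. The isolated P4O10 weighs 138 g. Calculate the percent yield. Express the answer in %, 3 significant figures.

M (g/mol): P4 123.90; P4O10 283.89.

n(P4) = 77.50 / 123.90 = 0.6255 mol
n(O2) = 5.300 mol
n/ν for P4 = 0.6255/1 = 0.6255
n/ν for O2 = 5.300/5 = 1.060
Smallest n/ν is P4 → limiting reagent.
theoretical n(P4O10) = (1/1) × 0.6255 = 0.6255 mol → 177.6 g
% yield = 138 / 177.6 × 100 = 77.70 %

77.7 %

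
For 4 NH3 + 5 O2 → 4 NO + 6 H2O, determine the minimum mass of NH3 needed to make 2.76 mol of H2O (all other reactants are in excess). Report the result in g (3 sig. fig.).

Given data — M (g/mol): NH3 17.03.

31.3 g

n(H2O) = 2.760 mol
n(NH3) = (4/6) × 2.760 = 1.840 mol
mass = 1.840 × 17.03 = 31.34 g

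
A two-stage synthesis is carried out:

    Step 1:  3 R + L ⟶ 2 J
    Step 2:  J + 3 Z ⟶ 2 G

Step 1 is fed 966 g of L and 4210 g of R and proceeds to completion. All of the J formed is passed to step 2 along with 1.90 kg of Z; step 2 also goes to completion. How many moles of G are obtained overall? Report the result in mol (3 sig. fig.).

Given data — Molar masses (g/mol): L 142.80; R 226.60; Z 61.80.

20.5 mol

Step 1:
n(L) = 966.0 / 142.80 = 6.765 mol
n(R) = 4210 / 226.60 = 18.58 mol
n/ν for L = 6.765/1 = 6.765
n/ν for R = 18.58/3 = 6.193
Smallest n/ν is R → limiting reagent.
n(J) produced = (2/3) × 18.58 = 12.39 mol
Step 2:
n(J) available = 12.39 mol
n(Z) = 1.900×1000 / 61.80 = 30.74 mol
n/ν for J = 12.39/1 = 12.39
n/ν for Z = 30.74/3 = 10.25
Smallest n/ν is Z → limiting reagent.
n(G) = (2/3) × 30.74 = 20.49 mol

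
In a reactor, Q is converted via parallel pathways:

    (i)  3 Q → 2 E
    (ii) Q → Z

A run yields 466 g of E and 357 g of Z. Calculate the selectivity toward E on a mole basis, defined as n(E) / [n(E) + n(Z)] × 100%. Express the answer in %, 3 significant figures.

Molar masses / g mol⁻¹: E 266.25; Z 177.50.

n(E) = 466 / 266.25 = 1.750 mol
n(Z) = 357 / 177.50 = 2.011 mol
selectivity = 1.750/(1.750+2.011) × 100 = 46.53 %

46.5 %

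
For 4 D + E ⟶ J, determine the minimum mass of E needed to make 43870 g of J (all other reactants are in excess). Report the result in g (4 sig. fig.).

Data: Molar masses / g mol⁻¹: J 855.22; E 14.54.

n(J) = 43870 / 855.22 = 51.30 mol
n(E) = (1/1) × 51.30 = 51.30 mol
mass = 51.30 × 14.54 = 745.9 g

745.9 g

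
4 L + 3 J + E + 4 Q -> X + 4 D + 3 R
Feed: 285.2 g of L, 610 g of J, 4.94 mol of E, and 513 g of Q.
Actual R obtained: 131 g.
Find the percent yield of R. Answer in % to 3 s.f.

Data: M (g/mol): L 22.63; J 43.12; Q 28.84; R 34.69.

40.0 %

n(L) = 285.2 / 22.63 = 12.60 mol
n(J) = 610.0 / 43.12 = 14.15 mol
n(E) = 4.940 mol
n(Q) = 513.0 / 28.84 = 17.79 mol
n/ν → L: 3.150, J: 4.717, E: 4.940, Q: 4.448; L is limiting.
theoretical n(R) = (3/4) × 12.60 = 9.450 mol → 327.8 g
% yield = 131 / 327.8 × 100 = 39.96 %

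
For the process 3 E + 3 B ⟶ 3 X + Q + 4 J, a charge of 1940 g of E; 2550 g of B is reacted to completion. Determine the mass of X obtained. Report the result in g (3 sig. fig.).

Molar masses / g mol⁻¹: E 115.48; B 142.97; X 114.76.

1930 g

n(E) = 1940 / 115.48 = 16.80 mol
n(B) = 2550 / 142.97 = 17.84 mol
n/ν → E: 5.600, B: 5.947; E is limiting.
n(X) = (3/3) × 16.80 = 16.80 mol
mass = 16.80 × 114.76 = 1928 g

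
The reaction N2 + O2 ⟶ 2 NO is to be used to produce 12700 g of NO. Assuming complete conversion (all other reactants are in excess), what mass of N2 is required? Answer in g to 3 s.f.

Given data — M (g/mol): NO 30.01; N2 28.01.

n(NO) = 12700 / 30.01 = 423.2 mol
n(N2) = (1/2) × 423.2 = 211.6 mol
mass = 211.6 × 28.01 = 5927 g

5930 g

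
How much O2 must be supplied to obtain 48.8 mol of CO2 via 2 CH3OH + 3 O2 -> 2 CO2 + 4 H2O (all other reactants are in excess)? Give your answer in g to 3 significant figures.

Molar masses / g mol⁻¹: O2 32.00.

2340 g

n(CO2) = 48.80 mol
n(O2) = (3/2) × 48.80 = 73.20 mol
mass = 73.20 × 32.00 = 2342 g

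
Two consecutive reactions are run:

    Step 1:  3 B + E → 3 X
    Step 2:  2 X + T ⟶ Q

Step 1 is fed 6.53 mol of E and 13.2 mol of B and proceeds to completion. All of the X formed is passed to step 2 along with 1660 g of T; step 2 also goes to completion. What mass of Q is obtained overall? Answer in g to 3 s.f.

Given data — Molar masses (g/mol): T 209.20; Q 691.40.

Step 1:
n(E) = 6.530 mol
n(B) = 13.20 mol
n/ν for E = 6.530/1 = 6.530
n/ν for B = 13.20/3 = 4.400
Smallest n/ν is B → limiting reagent.
n(X) produced = (3/3) × 13.20 = 13.20 mol
Step 2:
n(X) available = 13.20 mol
n(T) = 1660 / 209.20 = 7.935 mol
n/ν for X = 13.20/2 = 6.600
n/ν for T = 7.935/1 = 7.935
Smallest n/ν is X → limiting reagent.
n(Q) = (1/2) × 13.20 = 6.600 mol
mass = 6.600 × 691.40 = 4563 g

4560 g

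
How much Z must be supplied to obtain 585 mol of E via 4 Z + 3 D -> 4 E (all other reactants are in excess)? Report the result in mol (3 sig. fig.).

585 mol

n(E) = 585.0 mol
n(Z) = (4/4) × 585.0 = 585.0 mol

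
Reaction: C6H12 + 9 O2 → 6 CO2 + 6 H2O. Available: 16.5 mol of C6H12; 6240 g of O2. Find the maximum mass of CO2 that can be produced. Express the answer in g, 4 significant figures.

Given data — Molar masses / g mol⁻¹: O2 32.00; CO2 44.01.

n(C6H12) = 16.50 mol
n(O2) = 6240 / 32.00 = 195.0 mol
n/ν for C6H12 = 16.50/1 = 16.50
n/ν for O2 = 195.0/9 = 21.67
Smallest n/ν is C6H12 → limiting reagent.
n(CO2) = (6/1) × 16.50 = 99.00 mol
mass = 99.00 × 44.01 = 4357 g

4357 g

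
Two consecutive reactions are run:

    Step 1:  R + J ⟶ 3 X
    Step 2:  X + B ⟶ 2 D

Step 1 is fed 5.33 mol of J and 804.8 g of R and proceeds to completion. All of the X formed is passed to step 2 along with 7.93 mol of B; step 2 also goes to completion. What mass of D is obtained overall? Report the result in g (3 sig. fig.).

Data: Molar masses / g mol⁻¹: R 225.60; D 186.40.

Step 1:
n(J) = 5.330 mol
n(R) = 804.8 / 225.60 = 3.567 mol
n/ν → J: 5.330, R: 3.567; R is limiting.
n(X) produced = (3/1) × 3.567 = 10.70 mol
Step 2:
n(X) available = 10.70 mol
n(B) = 7.930 mol
n/ν → X: 10.70, B: 7.930; B is limiting.
n(D) = (2/1) × 7.930 = 15.86 mol
mass = 15.86 × 186.40 = 2956 g

2960 g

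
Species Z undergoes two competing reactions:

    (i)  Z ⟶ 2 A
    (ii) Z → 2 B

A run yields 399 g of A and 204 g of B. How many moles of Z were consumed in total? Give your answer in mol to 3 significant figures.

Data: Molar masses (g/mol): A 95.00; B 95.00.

n(A) = 399 / 95.00 = 4.200 mol
n(B) = 204 / 95.00 = 2.147 mol
n(Z) via (i) = (1/2)×4.200 = 2.100 mol
n(Z) via (ii) = (1/2)×2.147 = 1.074 mol
total n(Z) = 2.100 + 1.074 = 3.174 mol

3.17 mol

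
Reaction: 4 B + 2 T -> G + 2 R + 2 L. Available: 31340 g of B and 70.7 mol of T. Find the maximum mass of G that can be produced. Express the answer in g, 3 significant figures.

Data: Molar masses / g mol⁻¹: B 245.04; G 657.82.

n(B) = 31340 / 245.04 = 127.9 mol
n(T) = 70.70 mol
n/ν for B = 127.9/4 = 31.98
n/ν for T = 70.70/2 = 35.35
Smallest n/ν is B → limiting reagent.
n(G) = (1/4) × 127.9 = 31.98 mol
mass = 31.98 × 657.82 = 21040 g

21000 g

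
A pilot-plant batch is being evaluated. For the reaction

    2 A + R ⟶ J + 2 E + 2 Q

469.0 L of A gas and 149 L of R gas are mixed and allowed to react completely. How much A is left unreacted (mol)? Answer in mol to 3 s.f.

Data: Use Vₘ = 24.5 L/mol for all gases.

n(A) = 469.0 / 24.5 = 19.14 mol
n(R) = 149.0 / 24.5 = 6.082 mol
n/ν for A = 19.14/2 = 9.570
n/ν for R = 6.082/1 = 6.082
Smallest n/ν is R → limiting reagent.
A consumed = (2/1) × 6.082 = 12.16 mol
A remaining = 19.14 − 12.16 = 6.980 mol

6.98 mol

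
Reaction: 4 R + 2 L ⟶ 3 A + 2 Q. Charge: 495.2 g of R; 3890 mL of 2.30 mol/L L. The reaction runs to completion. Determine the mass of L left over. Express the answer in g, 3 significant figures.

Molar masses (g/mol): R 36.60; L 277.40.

n(R) = 495.2 / 36.60 = 13.53 mol
n(L) = 2.30 × 3890/1000 = 8.947 mol
n/ν → R: 3.383, L: 4.474; R is limiting.
L consumed = (2/4) × 13.53 = 6.765 mol
L remaining = 8.947 − 6.765 = 2.182 mol
mass = 2.182 × 277.40 = 605.3 g

605 g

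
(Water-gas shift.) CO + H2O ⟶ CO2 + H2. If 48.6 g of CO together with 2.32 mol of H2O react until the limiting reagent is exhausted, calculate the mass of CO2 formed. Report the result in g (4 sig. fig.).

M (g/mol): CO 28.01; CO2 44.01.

n(CO) = 48.60 / 28.01 = 1.735 mol
n(H2O) = 2.320 mol
n/ν for CO = 1.735/1 = 1.735
n/ν for H2O = 2.320/1 = 2.320
Smallest n/ν is CO → limiting reagent.
n(CO2) = (1/1) × 1.735 = 1.735 mol
mass = 1.735 × 44.01 = 76.36 g

76.36 g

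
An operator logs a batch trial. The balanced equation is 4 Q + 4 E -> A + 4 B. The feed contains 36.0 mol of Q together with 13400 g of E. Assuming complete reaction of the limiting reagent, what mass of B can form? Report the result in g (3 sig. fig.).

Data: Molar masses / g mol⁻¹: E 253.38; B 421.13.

15200 g

n(Q) = 36.00 mol
n(E) = 13400 / 253.38 = 52.88 mol
n/ν for Q = 36.00/4 = 9.000
n/ν for E = 52.88/4 = 13.22
Smallest n/ν is Q → limiting reagent.
n(B) = (4/4) × 36.00 = 36.00 mol
mass = 36.00 × 421.13 = 15160 g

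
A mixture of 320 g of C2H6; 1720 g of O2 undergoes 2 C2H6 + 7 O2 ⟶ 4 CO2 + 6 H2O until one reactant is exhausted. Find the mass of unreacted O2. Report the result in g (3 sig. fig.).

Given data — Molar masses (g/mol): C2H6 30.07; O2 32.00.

528 g

n(C2H6) = 320.0 / 30.07 = 10.64 mol
n(O2) = 1720 / 32.00 = 53.75 mol
n/ν for C2H6 = 10.64/2 = 5.320
n/ν for O2 = 53.75/7 = 7.679
Smallest n/ν is C2H6 → limiting reagent.
O2 consumed = (7/2) × 10.64 = 37.24 mol
O2 remaining = 53.75 − 37.24 = 16.51 mol
mass = 16.51 × 32.00 = 528.3 g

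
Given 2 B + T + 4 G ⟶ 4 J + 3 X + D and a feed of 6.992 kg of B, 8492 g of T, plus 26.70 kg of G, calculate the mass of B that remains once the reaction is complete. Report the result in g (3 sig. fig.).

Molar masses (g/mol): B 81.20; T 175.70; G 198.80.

1540 g

n(B) = 6.992×1000 / 81.20 = 86.11 mol
n(T) = 8492 / 175.70 = 48.33 mol
n(G) = 26.70×1000 / 198.80 = 134.3 mol
n/ν → B: 43.06, T: 48.33, G: 33.58; G is limiting.
B consumed = (2/4) × 134.3 = 67.15 mol
B remaining = 86.11 − 67.15 = 18.96 mol
mass = 18.96 × 81.20 = 1540 g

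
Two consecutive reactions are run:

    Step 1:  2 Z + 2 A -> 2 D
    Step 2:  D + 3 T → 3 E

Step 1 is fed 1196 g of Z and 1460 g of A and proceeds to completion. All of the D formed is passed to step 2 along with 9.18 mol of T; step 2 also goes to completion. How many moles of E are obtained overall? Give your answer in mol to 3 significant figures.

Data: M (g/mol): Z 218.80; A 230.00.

9.18 mol

Step 1:
n(Z) = 1196 / 218.80 = 5.466 mol
n(A) = 1460 / 230.00 = 6.348 mol
n/ν → Z: 2.733, A: 3.174; Z is limiting.
n(D) produced = (2/2) × 5.466 = 5.466 mol
Step 2:
n(D) available = 5.466 mol
n(T) = 9.180 mol
n/ν → D: 5.466, T: 3.060; T is limiting.
n(E) = (3/3) × 9.180 = 9.180 mol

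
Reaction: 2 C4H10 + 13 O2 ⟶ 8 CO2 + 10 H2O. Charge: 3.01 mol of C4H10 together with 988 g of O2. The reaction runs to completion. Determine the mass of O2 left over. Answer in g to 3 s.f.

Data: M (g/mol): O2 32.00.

362 g

n(C4H10) = 3.010 mol
n(O2) = 988.0 / 32.00 = 30.88 mol
n/ν for C4H10 = 3.010/2 = 1.505
n/ν for O2 = 30.88/13 = 2.375
Smallest n/ν is C4H10 → limiting reagent.
O2 consumed = (13/2) × 3.010 = 19.57 mol
O2 remaining = 30.88 − 19.57 = 11.31 mol
mass = 11.31 × 32.00 = 361.9 g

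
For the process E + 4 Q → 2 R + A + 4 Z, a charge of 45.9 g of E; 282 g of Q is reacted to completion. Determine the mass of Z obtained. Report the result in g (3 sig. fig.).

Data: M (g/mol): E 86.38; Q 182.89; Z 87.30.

135 g

n(E) = 45.90 / 86.38 = 0.5314 mol
n(Q) = 282.0 / 182.89 = 1.542 mol
n/ν for E = 0.5314/1 = 0.5314
n/ν for Q = 1.542/4 = 0.3855
Smallest n/ν is Q → limiting reagent.
n(Z) = (4/4) × 1.542 = 1.542 mol
mass = 1.542 × 87.30 = 134.6 g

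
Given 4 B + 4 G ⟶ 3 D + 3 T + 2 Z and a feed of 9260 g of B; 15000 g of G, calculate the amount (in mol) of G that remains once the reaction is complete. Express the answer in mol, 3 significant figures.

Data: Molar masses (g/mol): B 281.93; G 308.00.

15.9 mol

n(B) = 9260 / 281.93 = 32.85 mol
n(G) = 15000 / 308.00 = 48.70 mol
n/ν for B = 32.85/4 = 8.213
n/ν for G = 48.70/4 = 12.18
Smallest n/ν is B → limiting reagent.
G consumed = (4/4) × 32.85 = 32.85 mol
G remaining = 48.70 − 32.85 = 15.85 mol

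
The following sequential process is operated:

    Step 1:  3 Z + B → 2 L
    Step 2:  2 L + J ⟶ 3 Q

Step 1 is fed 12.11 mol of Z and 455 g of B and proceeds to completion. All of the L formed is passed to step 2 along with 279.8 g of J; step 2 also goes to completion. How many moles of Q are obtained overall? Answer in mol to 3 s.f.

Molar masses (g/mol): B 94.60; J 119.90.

7.00 mol

Step 1:
n(Z) = 12.11 mol
n(B) = 455.0 / 94.60 = 4.810 mol
n/ν for Z = 12.11/3 = 4.037
n/ν for B = 4.810/1 = 4.810
Smallest n/ν is Z → limiting reagent.
n(L) produced = (2/3) × 12.11 = 8.073 mol
Step 2:
n(L) available = 8.073 mol
n(J) = 279.8 / 119.90 = 2.334 mol
n/ν for L = 8.073/2 = 4.037
n/ν for J = 2.334/1 = 2.334
Smallest n/ν is J → limiting reagent.
n(Q) = (3/1) × 2.334 = 7.002 mol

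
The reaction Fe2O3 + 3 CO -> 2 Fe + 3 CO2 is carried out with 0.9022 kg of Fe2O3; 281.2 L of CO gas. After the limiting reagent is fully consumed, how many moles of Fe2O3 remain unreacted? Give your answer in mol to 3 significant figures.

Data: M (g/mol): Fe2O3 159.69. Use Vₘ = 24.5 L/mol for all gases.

1.82 mol

n(Fe2O3) = 0.9022×1000 / 159.69 = 5.650 mol
n(CO) = 281.2 / 24.5 = 11.48 mol
n/ν for Fe2O3 = 5.650/1 = 5.650
n/ν for CO = 11.48/3 = 3.827
Smallest n/ν is CO → limiting reagent.
Fe2O3 consumed = (1/3) × 11.48 = 3.827 mol
Fe2O3 remaining = 5.650 − 3.827 = 1.823 mol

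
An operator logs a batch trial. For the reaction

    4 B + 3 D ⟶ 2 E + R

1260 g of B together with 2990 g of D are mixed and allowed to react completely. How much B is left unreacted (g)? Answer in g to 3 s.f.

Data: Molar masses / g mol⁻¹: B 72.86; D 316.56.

n(B) = 1260 / 72.86 = 17.29 mol
n(D) = 2990 / 316.56 = 9.445 mol
n/ν for B = 17.29/4 = 4.323
n/ν for D = 9.445/3 = 3.148
Smallest n/ν is D → limiting reagent.
B consumed = (4/3) × 9.445 = 12.59 mol
B remaining = 17.29 − 12.59 = 4.700 mol
mass = 4.700 × 72.86 = 342.4 g

342 g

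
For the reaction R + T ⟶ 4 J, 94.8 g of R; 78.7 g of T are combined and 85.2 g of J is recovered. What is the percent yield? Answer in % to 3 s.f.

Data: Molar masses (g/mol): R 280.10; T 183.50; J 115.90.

n(R) = 94.80 / 280.10 = 0.3385 mol
n(T) = 78.70 / 183.50 = 0.4289 mol
n/ν → R: 0.3385, T: 0.4289; R is limiting.
theoretical n(J) = (4/1) × 0.3385 = 1.354 mol → 156.9 g
% yield = 85.2 / 156.9 × 100 = 54.30 %

54.3 %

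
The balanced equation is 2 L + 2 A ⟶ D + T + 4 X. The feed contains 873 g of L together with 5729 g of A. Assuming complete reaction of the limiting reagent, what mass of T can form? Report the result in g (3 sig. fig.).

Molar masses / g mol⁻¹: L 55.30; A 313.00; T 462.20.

n(L) = 873.0 / 55.30 = 15.79 mol
n(A) = 5729 / 313.00 = 18.30 mol
n/ν for L = 15.79/2 = 7.895
n/ν for A = 18.30/2 = 9.150
Smallest n/ν is L → limiting reagent.
n(T) = (1/2) × 15.79 = 7.895 mol
mass = 7.895 × 462.20 = 3649 g

3650 g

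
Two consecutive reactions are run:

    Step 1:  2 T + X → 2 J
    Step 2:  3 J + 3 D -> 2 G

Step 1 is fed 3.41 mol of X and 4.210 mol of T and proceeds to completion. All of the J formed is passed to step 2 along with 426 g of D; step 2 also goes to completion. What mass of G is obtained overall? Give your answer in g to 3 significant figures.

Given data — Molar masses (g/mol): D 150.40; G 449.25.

Step 1:
n(X) = 3.410 mol
n(T) = 4.210 mol
n/ν for X = 3.410/1 = 3.410
n/ν for T = 4.210/2 = 2.105
Smallest n/ν is T → limiting reagent.
n(J) produced = (2/2) × 4.210 = 4.210 mol
Step 2:
n(J) available = 4.210 mol
n(D) = 426.0 / 150.40 = 2.832 mol
n/ν for J = 4.210/3 = 1.403
n/ν for D = 2.832/3 = 0.9440
Smallest n/ν is D → limiting reagent.
n(G) = (2/3) × 2.832 = 1.888 mol
mass = 1.888 × 449.25 = 848.2 g

848 g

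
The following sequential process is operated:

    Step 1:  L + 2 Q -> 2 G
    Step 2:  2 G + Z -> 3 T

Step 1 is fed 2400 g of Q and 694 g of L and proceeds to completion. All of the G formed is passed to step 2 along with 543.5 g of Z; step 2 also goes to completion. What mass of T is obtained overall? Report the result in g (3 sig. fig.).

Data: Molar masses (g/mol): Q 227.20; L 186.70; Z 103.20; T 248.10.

2770 g

Step 1:
n(Q) = 2400 / 227.20 = 10.56 mol
n(L) = 694.0 / 186.70 = 3.717 mol
n/ν → Q: 5.280, L: 3.717; L is limiting.
n(G) produced = (2/1) × 3.717 = 7.434 mol
Step 2:
n(G) available = 7.434 mol
n(Z) = 543.5 / 103.20 = 5.266 mol
n/ν → G: 3.717, Z: 5.266; G is limiting.
n(T) = (3/2) × 7.434 = 11.15 mol
mass = 11.15 × 248.10 = 2766 g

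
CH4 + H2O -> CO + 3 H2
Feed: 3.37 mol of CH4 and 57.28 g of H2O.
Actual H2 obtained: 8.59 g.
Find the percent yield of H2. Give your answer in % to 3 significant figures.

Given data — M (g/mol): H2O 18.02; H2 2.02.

n(CH4) = 3.370 mol
n(H2O) = 57.28 / 18.02 = 3.179 mol
n/ν for CH4 = 3.370/1 = 3.370
n/ν for H2O = 3.179/1 = 3.179
Smallest n/ν is H2O → limiting reagent.
theoretical n(H2) = (3/1) × 3.179 = 9.537 mol → 19.26 g
% yield = 8.59 / 19.26 × 100 = 44.60 %

44.6 %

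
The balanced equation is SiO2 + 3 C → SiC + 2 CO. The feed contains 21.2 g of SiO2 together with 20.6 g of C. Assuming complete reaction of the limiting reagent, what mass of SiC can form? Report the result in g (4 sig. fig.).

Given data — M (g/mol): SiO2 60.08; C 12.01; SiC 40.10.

14.15 g

n(SiO2) = 21.20 / 60.08 = 0.3529 mol
n(C) = 20.60 / 12.01 = 1.715 mol
n/ν → SiO2: 0.3529, C: 0.5717; SiO2 is limiting.
n(SiC) = (1/1) × 0.3529 = 0.3529 mol
mass = 0.3529 × 40.10 = 14.15 g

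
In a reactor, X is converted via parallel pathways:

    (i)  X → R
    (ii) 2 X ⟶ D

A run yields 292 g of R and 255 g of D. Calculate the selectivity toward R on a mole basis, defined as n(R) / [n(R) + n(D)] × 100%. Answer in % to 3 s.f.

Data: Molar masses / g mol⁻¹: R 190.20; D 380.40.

n(R) = 292 / 190.20 = 1.535 mol
n(D) = 255 / 380.40 = 0.6703 mol
selectivity = 1.535/(1.535+0.6703) × 100 = 69.61 %

69.6 %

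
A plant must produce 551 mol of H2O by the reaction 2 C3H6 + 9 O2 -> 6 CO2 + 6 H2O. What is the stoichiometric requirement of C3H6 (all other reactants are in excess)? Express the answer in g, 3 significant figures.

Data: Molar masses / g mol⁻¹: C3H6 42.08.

n(H2O) = 551.0 mol
n(C3H6) = (2/6) × 551.0 = 183.7 mol
mass = 183.7 × 42.08 = 7730 g

7730 g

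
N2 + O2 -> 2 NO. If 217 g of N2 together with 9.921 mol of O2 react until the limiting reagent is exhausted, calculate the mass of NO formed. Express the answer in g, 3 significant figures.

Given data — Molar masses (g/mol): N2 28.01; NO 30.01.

n(N2) = 217.0 / 28.01 = 7.747 mol
n(O2) = 9.921 mol
n/ν → N2: 7.747, O2: 9.921; N2 is limiting.
n(NO) = (2/1) × 7.747 = 15.49 mol
mass = 15.49 × 30.01 = 464.9 g

465 g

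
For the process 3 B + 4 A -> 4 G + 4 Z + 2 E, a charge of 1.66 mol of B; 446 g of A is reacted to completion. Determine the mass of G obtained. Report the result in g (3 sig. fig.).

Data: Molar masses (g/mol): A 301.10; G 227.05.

336 g

n(B) = 1.660 mol
n(A) = 446.0 / 301.10 = 1.481 mol
n/ν → B: 0.5533, A: 0.3703; A is limiting.
n(G) = (4/4) × 1.481 = 1.481 mol
mass = 1.481 × 227.05 = 336.3 g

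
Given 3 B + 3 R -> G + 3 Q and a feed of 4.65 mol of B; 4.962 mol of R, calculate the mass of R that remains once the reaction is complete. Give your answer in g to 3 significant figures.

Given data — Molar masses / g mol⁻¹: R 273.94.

85.5 g

n(B) = 4.650 mol
n(R) = 4.962 mol
n/ν → B: 1.550, R: 1.654; B is limiting.
R consumed = (3/3) × 4.650 = 4.650 mol
R remaining = 4.962 − 4.650 = 0.3120 mol
mass = 0.3120 × 273.94 = 85.47 g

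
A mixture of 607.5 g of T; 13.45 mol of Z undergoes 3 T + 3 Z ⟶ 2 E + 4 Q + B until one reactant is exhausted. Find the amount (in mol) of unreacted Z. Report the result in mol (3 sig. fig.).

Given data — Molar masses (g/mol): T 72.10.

5.02 mol

n(T) = 607.5 / 72.10 = 8.426 mol
n(Z) = 13.45 mol
n/ν for T = 8.426/3 = 2.809
n/ν for Z = 13.45/3 = 4.483
Smallest n/ν is T → limiting reagent.
Z consumed = (3/3) × 8.426 = 8.426 mol
Z remaining = 13.45 − 8.426 = 5.024 mol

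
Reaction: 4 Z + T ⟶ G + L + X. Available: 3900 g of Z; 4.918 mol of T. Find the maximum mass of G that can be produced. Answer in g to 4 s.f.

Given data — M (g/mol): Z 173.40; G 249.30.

1226 g

n(Z) = 3900 / 173.40 = 22.49 mol
n(T) = 4.918 mol
n/ν → Z: 5.623, T: 4.918; T is limiting.
n(G) = (1/1) × 4.918 = 4.918 mol
mass = 4.918 × 249.30 = 1226 g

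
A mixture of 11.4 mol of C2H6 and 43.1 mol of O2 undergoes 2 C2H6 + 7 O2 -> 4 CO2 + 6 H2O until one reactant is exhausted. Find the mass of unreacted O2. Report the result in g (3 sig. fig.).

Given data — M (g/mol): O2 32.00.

n(C2H6) = 11.40 mol
n(O2) = 43.10 mol
n/ν → C2H6: 5.700, O2: 6.157; C2H6 is limiting.
O2 consumed = (7/2) × 11.40 = 39.90 mol
O2 remaining = 43.10 − 39.90 = 3.200 mol
mass = 3.200 × 32.00 = 102.4 g

102 g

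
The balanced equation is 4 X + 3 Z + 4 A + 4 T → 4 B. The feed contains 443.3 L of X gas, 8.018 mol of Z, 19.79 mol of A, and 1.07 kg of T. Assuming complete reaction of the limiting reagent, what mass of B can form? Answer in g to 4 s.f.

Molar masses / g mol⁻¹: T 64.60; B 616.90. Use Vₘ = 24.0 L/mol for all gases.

n(X) = 443.3 / 24.0 = 18.47 mol
n(Z) = 8.018 mol
n(A) = 19.79 mol
n(T) = 1.070×1000 / 64.60 = 16.56 mol
n/ν → X: 4.618, Z: 2.673, A: 4.948, T: 4.140; Z is limiting.
n(B) = (4/3) × 8.018 = 10.69 mol
mass = 10.69 × 616.90 = 6595 g

6595 g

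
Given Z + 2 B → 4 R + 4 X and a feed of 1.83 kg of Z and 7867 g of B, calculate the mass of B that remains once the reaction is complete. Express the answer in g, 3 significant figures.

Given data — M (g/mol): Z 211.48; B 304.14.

2600 g

n(Z) = 1.830×1000 / 211.48 = 8.653 mol
n(B) = 7867 / 304.14 = 25.87 mol
n/ν for Z = 8.653/1 = 8.653
n/ν for B = 25.87/2 = 12.94
Smallest n/ν is Z → limiting reagent.
B consumed = (2/1) × 8.653 = 17.31 mol
B remaining = 25.87 − 17.31 = 8.560 mol
mass = 8.560 × 304.14 = 2603 g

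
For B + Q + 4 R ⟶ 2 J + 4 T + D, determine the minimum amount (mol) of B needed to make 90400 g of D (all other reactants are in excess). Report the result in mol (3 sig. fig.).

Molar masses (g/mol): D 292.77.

309 mol

n(D) = 90400 / 292.77 = 308.8 mol
n(B) = (1/1) × 308.8 = 308.8 mol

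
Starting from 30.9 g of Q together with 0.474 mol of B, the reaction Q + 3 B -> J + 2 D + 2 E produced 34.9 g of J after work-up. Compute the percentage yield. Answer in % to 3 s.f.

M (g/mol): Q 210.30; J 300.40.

n(Q) = 30.90 / 210.30 = 0.1469 mol
n(B) = 0.4740 mol
n/ν for Q = 0.1469/1 = 0.1469
n/ν for B = 0.4740/3 = 0.1580
Smallest n/ν is Q → limiting reagent.
theoretical n(J) = (1/1) × 0.1469 = 0.1469 mol → 44.13 g
% yield = 34.9 / 44.13 × 100 = 79.08 %

79.1 %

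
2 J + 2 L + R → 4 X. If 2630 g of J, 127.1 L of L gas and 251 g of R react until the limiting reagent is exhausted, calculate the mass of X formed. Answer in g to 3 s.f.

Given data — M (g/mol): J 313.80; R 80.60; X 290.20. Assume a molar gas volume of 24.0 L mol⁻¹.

3070 g

n(J) = 2630 / 313.80 = 8.381 mol
n(L) = 127.1 / 24.0 = 5.296 mol
n(R) = 251.0 / 80.60 = 3.114 mol
n/ν for J = 8.381/2 = 4.191
n/ν for L = 5.296/2 = 2.648
n/ν for R = 3.114/1 = 3.114
Smallest n/ν is L → limiting reagent.
n(X) = (4/2) × 5.296 = 10.59 mol
mass = 10.59 × 290.20 = 3073 g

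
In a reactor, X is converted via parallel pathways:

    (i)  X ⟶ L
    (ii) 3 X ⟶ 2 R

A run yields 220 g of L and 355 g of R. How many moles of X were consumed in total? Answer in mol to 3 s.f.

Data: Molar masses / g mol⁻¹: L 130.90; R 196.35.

4.39 mol

n(L) = 220 / 130.90 = 1.681 mol
n(R) = 355 / 196.35 = 1.808 mol
n(X) via (i) = (1/1)×1.681 = 1.681 mol
n(X) via (ii) = (3/2)×1.808 = 2.712 mol
total n(X) = 1.681 + 2.712 = 4.393 mol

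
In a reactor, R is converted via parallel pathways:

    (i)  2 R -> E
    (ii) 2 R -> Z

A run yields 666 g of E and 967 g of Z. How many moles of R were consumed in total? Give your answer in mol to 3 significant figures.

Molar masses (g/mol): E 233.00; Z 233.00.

n(E) = 666 / 233.00 = 2.858 mol
n(Z) = 967 / 233.00 = 4.150 mol
n(R) via (i) = (2/1)×2.858 = 5.716 mol
n(R) via (ii) = (2/1)×4.150 = 8.300 mol
total n(R) = 5.716 + 8.300 = 14.02 mol

14.0 mol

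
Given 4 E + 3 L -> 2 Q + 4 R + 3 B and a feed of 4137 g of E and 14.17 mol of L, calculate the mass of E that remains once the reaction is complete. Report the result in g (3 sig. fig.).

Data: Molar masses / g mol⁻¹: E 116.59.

n(E) = 4137 / 116.59 = 35.48 mol
n(L) = 14.17 mol
n/ν for E = 35.48/4 = 8.870
n/ν for L = 14.17/3 = 4.723
Smallest n/ν is L → limiting reagent.
E consumed = (4/3) × 14.17 = 18.89 mol
E remaining = 35.48 − 18.89 = 16.59 mol
mass = 16.59 × 116.59 = 1934 g

1930 g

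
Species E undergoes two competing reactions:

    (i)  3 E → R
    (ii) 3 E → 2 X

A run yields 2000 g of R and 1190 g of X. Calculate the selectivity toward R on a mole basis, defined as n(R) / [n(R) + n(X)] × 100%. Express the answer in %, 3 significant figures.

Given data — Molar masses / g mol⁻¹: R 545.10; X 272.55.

n(R) = 2000 / 545.10 = 3.669 mol
n(X) = 1190 / 272.55 = 4.366 mol
selectivity = 3.669/(3.669+4.366) × 100 = 45.66 %

45.7 %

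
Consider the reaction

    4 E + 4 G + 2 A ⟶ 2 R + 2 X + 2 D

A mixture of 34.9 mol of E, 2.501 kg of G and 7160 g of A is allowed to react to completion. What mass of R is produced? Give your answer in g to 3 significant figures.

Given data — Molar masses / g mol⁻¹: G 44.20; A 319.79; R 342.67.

5980 g

n(E) = 34.90 mol
n(G) = 2.501×1000 / 44.20 = 56.58 mol
n(A) = 7160 / 319.79 = 22.39 mol
n/ν → E: 8.725, G: 14.15, A: 11.20; E is limiting.
n(R) = (2/4) × 34.90 = 17.45 mol
mass = 17.45 × 342.67 = 5980 g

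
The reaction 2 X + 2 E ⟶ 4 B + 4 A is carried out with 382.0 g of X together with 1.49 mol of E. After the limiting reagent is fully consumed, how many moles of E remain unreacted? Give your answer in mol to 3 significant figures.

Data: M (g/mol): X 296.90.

n(X) = 382.0 / 296.90 = 1.287 mol
n(E) = 1.490 mol
n/ν → X: 0.6435, E: 0.7450; X is limiting.
E consumed = (2/2) × 1.287 = 1.287 mol
E remaining = 1.490 − 1.287 = 0.2030 mol

0.203 mol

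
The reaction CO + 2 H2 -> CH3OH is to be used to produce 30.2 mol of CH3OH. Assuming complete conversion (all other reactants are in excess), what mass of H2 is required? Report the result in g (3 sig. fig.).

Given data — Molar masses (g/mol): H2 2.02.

n(CH3OH) = 30.20 mol
n(H2) = (2/1) × 30.20 = 60.40 mol
mass = 60.40 × 2.02 = 122.0 g

122 g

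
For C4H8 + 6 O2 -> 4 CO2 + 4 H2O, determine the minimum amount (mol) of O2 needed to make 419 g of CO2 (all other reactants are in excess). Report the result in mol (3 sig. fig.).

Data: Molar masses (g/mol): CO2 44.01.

n(CO2) = 419 / 44.01 = 9.521 mol
n(O2) = (6/4) × 9.521 = 14.28 mol

14.3 mol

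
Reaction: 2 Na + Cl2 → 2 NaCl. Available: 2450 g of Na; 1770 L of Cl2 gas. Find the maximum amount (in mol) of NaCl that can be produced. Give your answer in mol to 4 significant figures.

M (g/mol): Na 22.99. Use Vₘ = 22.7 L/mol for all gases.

106.6 mol

n(Na) = 2450 / 22.99 = 106.6 mol
n(Cl2) = 1770 / 22.7 = 77.97 mol
n/ν → Na: 53.30, Cl2: 77.97; Na is limiting.
n(NaCl) = (2/2) × 106.6 = 106.6 mol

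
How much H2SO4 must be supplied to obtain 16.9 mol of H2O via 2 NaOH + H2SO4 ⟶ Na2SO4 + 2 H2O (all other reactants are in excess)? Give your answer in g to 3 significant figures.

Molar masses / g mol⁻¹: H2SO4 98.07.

n(H2O) = 16.90 mol
n(H2SO4) = (1/2) × 16.90 = 8.450 mol
mass = 8.450 × 98.07 = 828.7 g

829 g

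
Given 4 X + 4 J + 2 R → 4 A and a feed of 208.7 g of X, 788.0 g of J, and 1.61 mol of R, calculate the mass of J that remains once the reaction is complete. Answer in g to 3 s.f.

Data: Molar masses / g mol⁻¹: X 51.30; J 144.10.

324 g

n(X) = 208.7 / 51.30 = 4.068 mol
n(J) = 788.0 / 144.10 = 5.468 mol
n(R) = 1.610 mol
n/ν for X = 4.068/4 = 1.017
n/ν for J = 5.468/4 = 1.367
n/ν for R = 1.610/2 = 0.8050
Smallest n/ν is R → limiting reagent.
J consumed = (4/2) × 1.610 = 3.220 mol
J remaining = 5.468 − 3.220 = 2.248 mol
mass = 2.248 × 144.10 = 323.9 g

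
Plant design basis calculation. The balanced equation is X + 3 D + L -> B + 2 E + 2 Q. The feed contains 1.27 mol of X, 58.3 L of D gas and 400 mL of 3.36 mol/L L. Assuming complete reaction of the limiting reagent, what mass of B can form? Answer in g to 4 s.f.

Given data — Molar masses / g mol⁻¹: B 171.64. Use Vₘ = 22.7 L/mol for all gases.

n(X) = 1.270 mol
n(D) = 58.30 / 22.7 = 2.568 mol
n(L) = 3.36 × 400.0/1000 = 1.344 mol
n/ν → X: 1.270, D: 0.8560, L: 1.344; D is limiting.
n(B) = (1/3) × 2.568 = 0.8560 mol
mass = 0.8560 × 171.64 = 146.9 g

146.9 g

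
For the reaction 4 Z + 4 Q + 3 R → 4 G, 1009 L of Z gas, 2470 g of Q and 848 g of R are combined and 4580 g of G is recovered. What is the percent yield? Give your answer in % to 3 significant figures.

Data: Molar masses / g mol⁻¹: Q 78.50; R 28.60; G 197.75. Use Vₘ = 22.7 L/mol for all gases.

73.6 %

n(Z) = 1009 / 22.7 = 44.45 mol
n(Q) = 2470 / 78.50 = 31.46 mol
n(R) = 848.0 / 28.60 = 29.65 mol
n/ν for Z = 44.45/4 = 11.11
n/ν for Q = 31.46/4 = 7.865
n/ν for R = 29.65/3 = 9.883
Smallest n/ν is Q → limiting reagent.
theoretical n(G) = (4/4) × 31.46 = 31.46 mol → 6221 g
% yield = 4580 / 6221 × 100 = 73.62 %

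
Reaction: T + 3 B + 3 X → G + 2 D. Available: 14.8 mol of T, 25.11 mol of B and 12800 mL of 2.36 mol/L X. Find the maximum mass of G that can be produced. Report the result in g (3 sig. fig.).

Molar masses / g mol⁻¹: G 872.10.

7300 g

n(T) = 14.80 mol
n(B) = 25.11 mol
n(X) = 2.36 × 12800/1000 = 30.21 mol
n/ν for T = 14.80/1 = 14.80
n/ν for B = 25.11/3 = 8.370
n/ν for X = 30.21/3 = 10.07
Smallest n/ν is B → limiting reagent.
n(G) = (1/3) × 25.11 = 8.370 mol
mass = 8.370 × 872.10 = 7299 g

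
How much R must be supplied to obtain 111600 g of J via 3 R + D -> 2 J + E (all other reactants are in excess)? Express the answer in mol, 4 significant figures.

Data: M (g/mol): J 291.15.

n(J) = 111600 / 291.15 = 383.3 mol
n(R) = (3/2) × 383.3 = 575.0 mol

575.0 mol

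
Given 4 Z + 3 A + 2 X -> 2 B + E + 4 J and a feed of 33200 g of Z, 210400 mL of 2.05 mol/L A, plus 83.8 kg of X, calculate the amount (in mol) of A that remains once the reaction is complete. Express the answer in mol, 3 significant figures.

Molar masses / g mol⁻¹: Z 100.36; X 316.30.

n(Z) = 33200 / 100.36 = 330.8 mol
n(A) = 2.05 × 210400/1000 = 431.3 mol
n(X) = 83.80×1000 / 316.30 = 264.9 mol
n/ν for Z = 330.8/4 = 82.70
n/ν for A = 431.3/3 = 143.8
n/ν for X = 264.9/2 = 132.5
Smallest n/ν is Z → limiting reagent.
A consumed = (3/4) × 330.8 = 248.1 mol
A remaining = 431.3 − 248.1 = 183.2 mol

183 mol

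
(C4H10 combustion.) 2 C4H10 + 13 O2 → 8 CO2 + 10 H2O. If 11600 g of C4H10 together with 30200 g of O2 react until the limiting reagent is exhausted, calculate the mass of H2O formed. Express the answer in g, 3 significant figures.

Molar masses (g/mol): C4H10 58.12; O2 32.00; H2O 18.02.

n(C4H10) = 11600 / 58.12 = 199.6 mol
n(O2) = 30200 / 32.00 = 943.8 mol
n/ν → C4H10: 99.80, O2: 72.60; O2 is limiting.
n(H2O) = (10/13) × 943.8 = 726.0 mol
mass = 726.0 × 18.02 = 13080 g

13100 g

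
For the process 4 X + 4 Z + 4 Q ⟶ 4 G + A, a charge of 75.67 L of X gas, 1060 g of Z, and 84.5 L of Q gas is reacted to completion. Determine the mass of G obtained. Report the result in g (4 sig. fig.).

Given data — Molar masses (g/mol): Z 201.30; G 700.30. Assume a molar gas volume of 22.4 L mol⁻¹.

n(X) = 75.67 / 22.4 = 3.378 mol
n(Z) = 1060 / 201.30 = 5.266 mol
n(Q) = 84.50 / 22.4 = 3.772 mol
n/ν for X = 3.378/4 = 0.8445
n/ν for Z = 5.266/4 = 1.317
n/ν for Q = 3.772/4 = 0.9430
Smallest n/ν is X → limiting reagent.
n(G) = (4/4) × 3.378 = 3.378 mol
mass = 3.378 × 700.30 = 2366 g

2366 g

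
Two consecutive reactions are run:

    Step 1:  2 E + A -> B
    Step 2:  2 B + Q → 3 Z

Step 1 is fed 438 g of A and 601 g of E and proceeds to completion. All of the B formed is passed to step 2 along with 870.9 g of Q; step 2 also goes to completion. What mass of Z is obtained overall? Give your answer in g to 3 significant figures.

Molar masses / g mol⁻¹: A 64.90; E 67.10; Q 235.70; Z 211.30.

Step 1:
n(A) = 438.0 / 64.90 = 6.749 mol
n(E) = 601.0 / 67.10 = 8.957 mol
n/ν for A = 6.749/1 = 6.749
n/ν for E = 8.957/2 = 4.479
Smallest n/ν is E → limiting reagent.
n(B) produced = (1/2) × 8.957 = 4.479 mol
Step 2:
n(B) available = 4.479 mol
n(Q) = 870.9 / 235.70 = 3.695 mol
n/ν for B = 4.479/2 = 2.240
n/ν for Q = 3.695/1 = 3.695
Smallest n/ν is B → limiting reagent.
n(Z) = (3/2) × 4.479 = 6.719 mol
mass = 6.719 × 211.30 = 1420 g

1420 g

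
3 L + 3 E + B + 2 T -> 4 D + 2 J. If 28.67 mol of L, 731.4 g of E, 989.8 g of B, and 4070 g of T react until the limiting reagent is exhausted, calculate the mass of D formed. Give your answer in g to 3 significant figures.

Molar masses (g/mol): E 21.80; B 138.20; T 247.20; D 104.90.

n(L) = 28.67 mol
n(E) = 731.4 / 21.80 = 33.55 mol
n(B) = 989.8 / 138.20 = 7.162 mol
n(T) = 4070 / 247.20 = 16.46 mol
n/ν for L = 28.67/3 = 9.557
n/ν for E = 33.55/3 = 11.18
n/ν for B = 7.162/1 = 7.162
n/ν for T = 16.46/2 = 8.230
Smallest n/ν is B → limiting reagent.
n(D) = (4/1) × 7.162 = 28.65 mol
mass = 28.65 × 104.90 = 3005 g

3010 g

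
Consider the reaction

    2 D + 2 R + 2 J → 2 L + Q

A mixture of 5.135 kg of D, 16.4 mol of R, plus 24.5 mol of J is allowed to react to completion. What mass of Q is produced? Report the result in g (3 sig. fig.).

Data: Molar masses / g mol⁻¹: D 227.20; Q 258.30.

n(D) = 5.135×1000 / 227.20 = 22.60 mol
n(R) = 16.40 mol
n(J) = 24.50 mol
n/ν for D = 22.60/2 = 11.30
n/ν for R = 16.40/2 = 8.200
n/ν for J = 24.50/2 = 12.25
Smallest n/ν is R → limiting reagent.
n(Q) = (1/2) × 16.40 = 8.200 mol
mass = 8.200 × 258.30 = 2118 g

2120 g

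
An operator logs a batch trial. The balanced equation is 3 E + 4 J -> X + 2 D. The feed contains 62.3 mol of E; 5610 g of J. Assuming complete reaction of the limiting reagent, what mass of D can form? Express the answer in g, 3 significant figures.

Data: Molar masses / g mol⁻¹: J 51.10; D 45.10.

n(E) = 62.30 mol
n(J) = 5610 / 51.10 = 109.8 mol
n/ν for E = 62.30/3 = 20.77
n/ν for J = 109.8/4 = 27.45
Smallest n/ν is E → limiting reagent.
n(D) = (2/3) × 62.30 = 41.53 mol
mass = 41.53 × 45.10 = 1873 g

1870 g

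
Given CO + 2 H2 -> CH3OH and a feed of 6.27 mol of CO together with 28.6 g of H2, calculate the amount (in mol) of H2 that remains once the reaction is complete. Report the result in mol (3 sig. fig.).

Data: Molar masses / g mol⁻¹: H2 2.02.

1.62 mol

n(CO) = 6.270 mol
n(H2) = 28.60 / 2.02 = 14.16 mol
n/ν for CO = 6.270/1 = 6.270
n/ν for H2 = 14.16/2 = 7.080
Smallest n/ν is CO → limiting reagent.
H2 consumed = (2/1) × 6.270 = 12.54 mol
H2 remaining = 14.16 − 12.54 = 1.620 mol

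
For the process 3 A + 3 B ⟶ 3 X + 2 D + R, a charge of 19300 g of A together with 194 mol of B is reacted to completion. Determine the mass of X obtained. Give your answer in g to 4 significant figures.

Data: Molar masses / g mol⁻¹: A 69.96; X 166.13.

n(A) = 19300 / 69.96 = 275.9 mol
n(B) = 194.0 mol
n/ν for A = 275.9/3 = 91.97
n/ν for B = 194.0/3 = 64.67
Smallest n/ν is B → limiting reagent.
n(X) = (3/3) × 194.0 = 194.0 mol
mass = 194.0 × 166.13 = 32230 g

32230 g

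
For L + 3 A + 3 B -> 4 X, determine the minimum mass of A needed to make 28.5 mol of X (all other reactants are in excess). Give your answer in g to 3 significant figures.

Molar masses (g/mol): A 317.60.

n(X) = 28.50 mol
n(A) = (3/4) × 28.50 = 21.38 mol
mass = 21.38 × 317.60 = 6790 g

6790 g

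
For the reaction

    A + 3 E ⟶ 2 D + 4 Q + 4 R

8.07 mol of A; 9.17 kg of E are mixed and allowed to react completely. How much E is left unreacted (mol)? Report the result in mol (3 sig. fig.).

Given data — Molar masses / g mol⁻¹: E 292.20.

n(A) = 8.070 mol
n(E) = 9.170×1000 / 292.20 = 31.38 mol
n/ν → A: 8.070, E: 10.46; A is limiting.
E consumed = (3/1) × 8.070 = 24.21 mol
E remaining = 31.38 − 24.21 = 7.170 mol

7.17 mol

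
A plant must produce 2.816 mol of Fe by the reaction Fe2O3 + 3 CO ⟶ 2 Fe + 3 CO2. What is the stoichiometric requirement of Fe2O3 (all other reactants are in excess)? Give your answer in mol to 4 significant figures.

n(Fe) = 2.816 mol
n(Fe2O3) = (1/2) × 2.816 = 1.408 mol

1.408 mol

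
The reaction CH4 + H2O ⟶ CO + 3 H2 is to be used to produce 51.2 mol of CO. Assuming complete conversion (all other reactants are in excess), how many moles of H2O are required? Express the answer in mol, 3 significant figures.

n(CO) = 51.20 mol
n(H2O) = (1/1) × 51.20 = 51.20 mol

51.2 mol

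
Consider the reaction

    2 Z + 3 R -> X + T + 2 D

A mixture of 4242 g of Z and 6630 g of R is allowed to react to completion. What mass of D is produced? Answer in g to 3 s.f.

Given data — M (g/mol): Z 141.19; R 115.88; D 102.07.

n(Z) = 4242 / 141.19 = 30.04 mol
n(R) = 6630 / 115.88 = 57.21 mol
n/ν for Z = 30.04/2 = 15.02
n/ν for R = 57.21/3 = 19.07
Smallest n/ν is Z → limiting reagent.
n(D) = (2/2) × 30.04 = 30.04 mol
mass = 30.04 × 102.07 = 3066 g

3070 g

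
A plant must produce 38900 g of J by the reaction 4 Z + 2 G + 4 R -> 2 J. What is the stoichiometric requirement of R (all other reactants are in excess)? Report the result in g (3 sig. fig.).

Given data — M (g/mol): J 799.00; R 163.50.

n(J) = 38900 / 799.00 = 48.69 mol
n(R) = (4/2) × 48.69 = 97.38 mol
mass = 97.38 × 163.50 = 15920 g

15900 g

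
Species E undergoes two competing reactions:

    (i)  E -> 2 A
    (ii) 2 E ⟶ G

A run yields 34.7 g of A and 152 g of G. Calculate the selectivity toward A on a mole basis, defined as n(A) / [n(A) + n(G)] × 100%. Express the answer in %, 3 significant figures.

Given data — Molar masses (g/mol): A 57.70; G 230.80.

n(A) = 34.7 / 57.70 = 0.6014 mol
n(G) = 152 / 230.80 = 0.6586 mol
selectivity = 0.6014/(0.6014+0.6586) × 100 = 47.73 %

47.7 %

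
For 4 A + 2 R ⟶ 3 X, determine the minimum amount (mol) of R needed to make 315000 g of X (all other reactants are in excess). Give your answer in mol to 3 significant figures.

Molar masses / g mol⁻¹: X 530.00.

396 mol

n(X) = 315000 / 530.00 = 594.3 mol
n(R) = (2/3) × 594.3 = 396.2 mol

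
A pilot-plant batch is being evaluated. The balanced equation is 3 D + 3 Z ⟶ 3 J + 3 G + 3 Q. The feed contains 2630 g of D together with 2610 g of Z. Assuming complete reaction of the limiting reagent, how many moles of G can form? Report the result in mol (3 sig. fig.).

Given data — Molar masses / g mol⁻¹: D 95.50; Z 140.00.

n(D) = 2630 / 95.50 = 27.54 mol
n(Z) = 2610 / 140.00 = 18.64 mol
n/ν for D = 27.54/3 = 9.180
n/ν for Z = 18.64/3 = 6.213
Smallest n/ν is Z → limiting reagent.
n(G) = (3/3) × 18.64 = 18.64 mol

18.6 mol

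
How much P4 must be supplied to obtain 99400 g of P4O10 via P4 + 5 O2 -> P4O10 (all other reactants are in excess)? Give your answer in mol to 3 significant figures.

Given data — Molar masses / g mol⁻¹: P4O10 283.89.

350 mol

n(P4O10) = 99400 / 283.89 = 350.1 mol
n(P4) = (1/1) × 350.1 = 350.1 mol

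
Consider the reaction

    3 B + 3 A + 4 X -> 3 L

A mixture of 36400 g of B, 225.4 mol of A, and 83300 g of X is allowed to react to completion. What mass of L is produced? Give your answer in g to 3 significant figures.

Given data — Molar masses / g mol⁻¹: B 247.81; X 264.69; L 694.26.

102000 g

n(B) = 36400 / 247.81 = 146.9 mol
n(A) = 225.4 mol
n(X) = 83300 / 264.69 = 314.7 mol
n/ν for B = 146.9/3 = 48.97
n/ν for A = 225.4/3 = 75.13
n/ν for X = 314.7/4 = 78.68
Smallest n/ν is B → limiting reagent.
n(L) = (3/3) × 146.9 = 146.9 mol
mass = 146.9 × 694.26 = 102000 g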